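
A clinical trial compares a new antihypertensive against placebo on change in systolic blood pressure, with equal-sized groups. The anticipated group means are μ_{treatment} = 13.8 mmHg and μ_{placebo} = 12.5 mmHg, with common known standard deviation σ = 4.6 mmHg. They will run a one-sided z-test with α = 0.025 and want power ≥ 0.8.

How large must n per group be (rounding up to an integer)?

Standardized effect: d = |μ_{treatment} − μ_{placebo}| / σ = |13.8 − 12.5| / 4.6 = 0.2826
Set Φ(δ − 1.960) = 0.8; then δ − 1.960 = Φ⁻¹(0.8) = 0.842, giving δ = 2.802.
δ = d·√(n/2) ⇒ n = 2(δ/d)² = 2 × (2.802 / 0.2826)² = 196.55.
Round up to the next whole unit.

n = 197 per group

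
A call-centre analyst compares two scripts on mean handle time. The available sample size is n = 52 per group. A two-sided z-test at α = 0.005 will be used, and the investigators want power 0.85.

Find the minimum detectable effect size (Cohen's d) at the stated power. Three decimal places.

d ≈ 0.754

Need Φ(δ − 2.807) = 0.85, so δ = 2.807 + 1.036 = 3.843.
(Lower-tail contribution to power is negligible for δ > 0.)
δ = d·√(n/2) ⇒ d = δ/√(n/2) = 3.843/√(52/2) = 0.7538.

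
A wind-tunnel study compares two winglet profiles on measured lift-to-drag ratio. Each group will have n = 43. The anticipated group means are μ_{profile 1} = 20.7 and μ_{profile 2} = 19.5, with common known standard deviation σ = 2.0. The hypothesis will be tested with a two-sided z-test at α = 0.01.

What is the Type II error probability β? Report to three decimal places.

β ≈ 0.418

Standardized effect: d = |μ_{profile 1} − μ_{profile 2}| / σ = |20.7 − 19.5| / 2.0 = 0.6000
Noncentrality parameter: δ = d·√(n/2) = 0.6000 × √(43/2) = 2.7821
Critical value for a two-sided test at α = 0.01: z_{α/2} = 2.576.
Power = Φ(δ − 2.576) + Φ(−δ − 2.576) = Φ(0.206) + Φ(-5.358) = 0.5817 + 0.0000 = 0.5817.
Type II error: β = 1 − power = 1 − 0.5817 = 0.4183.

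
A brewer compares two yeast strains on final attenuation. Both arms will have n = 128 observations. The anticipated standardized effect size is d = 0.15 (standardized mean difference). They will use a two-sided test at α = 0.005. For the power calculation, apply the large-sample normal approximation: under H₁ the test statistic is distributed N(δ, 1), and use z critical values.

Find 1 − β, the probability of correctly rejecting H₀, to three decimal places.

Power ≈ 0.054

Noncentrality parameter: δ = d·√(n/2) = 0.15 × √(128/2) = 1.2000
Critical value for a two-sided test at α = 0.005: z_{α/2} = 2.807.
Power = Φ(δ − 2.807) + Φ(−δ − 2.807) = Φ(-1.607) + Φ(-4.007) = 0.0540 + 0.0000 = 0.0541.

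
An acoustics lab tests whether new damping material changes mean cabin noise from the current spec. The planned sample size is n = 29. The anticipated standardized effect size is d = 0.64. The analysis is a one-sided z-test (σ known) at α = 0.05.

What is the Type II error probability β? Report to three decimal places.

β ≈ 0.036

Noncentrality parameter: δ = d·√n = 0.64 × √29 = 3.4465
One-sided α = 0.05 → critical value z_{0.05} = 1.645.
Power = P(Z > 1.645 − δ) = Φ(1.802) = 0.9642.
Type II error: β = 1 − power = 1 − 0.9642 = 0.0358.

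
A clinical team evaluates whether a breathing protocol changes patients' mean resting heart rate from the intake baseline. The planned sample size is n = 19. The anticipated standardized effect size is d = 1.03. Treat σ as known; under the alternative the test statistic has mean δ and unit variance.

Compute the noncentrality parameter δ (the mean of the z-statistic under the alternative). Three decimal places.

The noncentrality parameter scales effect size by the design's sample-size factor: δ = d·√n = 1.03 × √19 = 4.4897

δ ≈ 4.490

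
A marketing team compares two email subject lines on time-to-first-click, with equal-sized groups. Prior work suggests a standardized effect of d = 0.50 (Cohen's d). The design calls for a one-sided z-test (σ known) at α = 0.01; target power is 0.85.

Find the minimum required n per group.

n = 91 per group

For power 0.85 need Φ(δ − z_{0.01}) = 0.85, so δ = z_{0.01} + z_{0.15} = 2.326 + 1.036 = 3.363.
δ = d·√(n/2) ⇒ n = 2(δ/d)² = 2 × (3.363 / 0.50)² = 90.47.
Round up to the next whole unit.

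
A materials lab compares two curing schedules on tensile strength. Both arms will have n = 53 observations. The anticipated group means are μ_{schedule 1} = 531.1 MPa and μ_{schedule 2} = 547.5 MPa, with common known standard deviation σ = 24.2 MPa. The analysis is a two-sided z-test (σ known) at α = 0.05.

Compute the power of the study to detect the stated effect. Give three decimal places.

Power ≈ 0.937

Standardized effect: d = |μ_{schedule 1} − μ_{schedule 2}| / σ = |531.1 − 547.5| / 24.2 = 0.6777
Noncentrality parameter: δ = d·√(n/2) = 0.6777 × √(53/2) = 3.4886
Critical value for a two-sided test at α = 0.05: z_{α/2} = 1.960.
Power = Φ(δ − 1.960) + Φ(−δ − 1.960) = Φ(1.529) + Φ(-5.449) = 0.9368 + 0.0000 = 0.9368.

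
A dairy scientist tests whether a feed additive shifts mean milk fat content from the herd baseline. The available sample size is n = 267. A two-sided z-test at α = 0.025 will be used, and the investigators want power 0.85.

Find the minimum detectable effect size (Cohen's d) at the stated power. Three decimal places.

d ≈ 0.201

Required noncentrality: δ = z_{0.0125} + z_{0.15} = 2.241 + 1.036 = 3.278.
(Lower-tail contribution to power is negligible for δ > 0.)
δ = d·√n ⇒ d = δ/√n = 3.278/√267 = 0.2006.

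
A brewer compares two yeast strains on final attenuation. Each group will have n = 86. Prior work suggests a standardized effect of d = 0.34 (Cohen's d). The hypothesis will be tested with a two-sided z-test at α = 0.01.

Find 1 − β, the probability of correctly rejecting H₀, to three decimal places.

Power ≈ 0.365

Noncentrality parameter: δ = d·√(n/2) = 0.34 × √(86/2) = 2.2295
Critical value for a two-sided test at α = 0.01: z_{α/2} = 2.576.
Power = Φ(δ − 2.576) + Φ(−δ − 2.576) = Φ(-0.346) + Φ(-4.805) = 0.3646 + 0.0000 = 0.3646.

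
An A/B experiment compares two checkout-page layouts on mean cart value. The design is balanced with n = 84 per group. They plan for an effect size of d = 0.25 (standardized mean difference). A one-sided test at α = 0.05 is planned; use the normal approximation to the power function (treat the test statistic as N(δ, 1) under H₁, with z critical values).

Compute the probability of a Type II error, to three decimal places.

Noncentrality parameter: λ = d·√(n/2) = 0.25 × √(84/2) = 1.6202
One-sided α = 0.05 → critical value z_{0.05} = 1.645.
Power = Φ(λ − 1.645) = Φ(-0.025) = 0.4902.
Type II error: β = 1 − power = 1 − 0.4902 = 0.5098.

β ≈ 0.510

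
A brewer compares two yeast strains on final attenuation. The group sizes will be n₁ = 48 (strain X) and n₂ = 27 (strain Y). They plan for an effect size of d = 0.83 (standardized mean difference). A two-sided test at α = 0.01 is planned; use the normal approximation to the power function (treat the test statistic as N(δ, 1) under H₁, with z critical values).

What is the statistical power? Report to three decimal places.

Power ≈ 0.809

Noncentrality parameter: δ = d / √(1/n₁ + 1/n₂) = 0.83 / √(1/48 + 1/27) = 3.4502
Critical value for a two-sided test at α = 0.01: z_{α/2} = 2.576.
Power = Φ(δ − 2.576) + Φ(−δ − 2.576) = Φ(0.874) + Φ(-6.026) = 0.8091 + 0.0000 = 0.8091.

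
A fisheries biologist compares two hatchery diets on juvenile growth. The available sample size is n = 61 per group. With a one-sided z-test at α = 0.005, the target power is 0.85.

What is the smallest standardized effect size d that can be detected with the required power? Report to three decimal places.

d ≈ 0.654

Required noncentrality: δ = z_{0.005} + z_{0.15} = 2.576 + 1.036 = 3.612.
δ = d·√(n/2) ⇒ d = δ/√(n/2) = 3.612/√(61/2) = 0.6541.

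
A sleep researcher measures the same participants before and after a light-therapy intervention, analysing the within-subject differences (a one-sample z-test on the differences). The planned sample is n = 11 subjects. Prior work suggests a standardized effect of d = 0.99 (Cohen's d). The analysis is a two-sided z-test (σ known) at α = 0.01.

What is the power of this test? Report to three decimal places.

Power ≈ 0.760

Noncentrality parameter: λ = d·√n = 0.99 × √11 = 3.2835
Critical value for a two-sided test at α = 0.01: z_{α/2} = 2.576.
Power = Φ(λ − 2.576) + Φ(−λ − 2.576) = Φ(0.708) + Φ(-5.859) = 0.7604 + 0.0000 = 0.7604.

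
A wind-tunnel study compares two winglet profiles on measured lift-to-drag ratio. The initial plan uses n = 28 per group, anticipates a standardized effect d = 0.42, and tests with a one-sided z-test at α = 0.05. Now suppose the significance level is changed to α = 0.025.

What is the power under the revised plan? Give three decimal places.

δ = d·√(n/2) = 0.42 × √(28/2) = 1.5715 (unchanged). New critical value: z_{0.025} = 1.960.
Revised power = Φ(δ − 1.960) = Φ(-0.388) = 0.3488.

Power ≈ 0.349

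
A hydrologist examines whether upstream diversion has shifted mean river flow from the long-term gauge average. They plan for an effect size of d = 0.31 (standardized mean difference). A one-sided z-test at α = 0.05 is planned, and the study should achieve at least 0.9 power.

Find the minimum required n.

For power 0.9 need Φ(δ − z_{0.05}) = 0.9, so δ = z_{0.05} + z_{0.10} = 1.645 + 1.282 = 2.926.
δ = d·√n ⇒ n = (δ/d)² = (2.926 / 0.31)² = 89.11.
Rounding up, n = 90.

n = 90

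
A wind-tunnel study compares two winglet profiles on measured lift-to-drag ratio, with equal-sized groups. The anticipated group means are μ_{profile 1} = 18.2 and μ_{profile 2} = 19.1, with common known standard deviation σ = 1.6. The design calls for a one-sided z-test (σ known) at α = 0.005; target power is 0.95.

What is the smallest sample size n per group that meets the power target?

Standardized effect: d = |μ_{profile 1} − μ_{profile 2}| / σ = |18.2 − 19.1| / 1.6 = 0.5625
Set Φ(δ − 2.576) = 0.95; then δ − 2.576 = Φ⁻¹(0.95) = 1.645, giving δ = 4.221.
δ = d·√(n/2) ⇒ n = 2(δ/d)² = 2 × (4.221 / 0.5625)² = 112.60.
Round up to the next whole unit.

n = 113 per group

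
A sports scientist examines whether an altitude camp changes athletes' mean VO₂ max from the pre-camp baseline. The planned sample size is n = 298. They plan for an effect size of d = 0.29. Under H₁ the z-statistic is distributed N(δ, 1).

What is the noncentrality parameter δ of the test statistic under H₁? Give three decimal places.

δ ≈ 5.006

The noncentrality parameter scales effect size by the design's sample-size factor: δ = d·√n = 0.29 × √298 = 5.0062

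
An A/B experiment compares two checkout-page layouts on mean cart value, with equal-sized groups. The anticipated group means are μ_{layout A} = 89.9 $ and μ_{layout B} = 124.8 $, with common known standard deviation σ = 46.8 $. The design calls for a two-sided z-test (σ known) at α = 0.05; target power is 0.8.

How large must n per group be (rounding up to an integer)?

n = 29 per group

Standardized effect: d = |μ_{layout A} − μ_{layout B}| / σ = |89.9 − 124.8| / 46.8 = 0.7457
Set Φ(δ − 1.960) = 0.8; then δ − 1.960 = Φ⁻¹(0.8) = 0.842, giving δ = 2.802.
(The Φ(−δ − z_{α/2}) term is vanishingly small for δ > 0 and is dropped in the standard sample-size formula.)
δ = d·√(n/2) ⇒ n = 2(δ/d)² = 2 × (2.802 / 0.7457)² = 28.23.
Rounding up, n = 29 per group.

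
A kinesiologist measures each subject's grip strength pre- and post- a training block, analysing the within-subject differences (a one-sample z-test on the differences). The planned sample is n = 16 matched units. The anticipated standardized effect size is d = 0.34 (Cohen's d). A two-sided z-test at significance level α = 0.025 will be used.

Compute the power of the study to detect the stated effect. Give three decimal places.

Power ≈ 0.189

Noncentrality parameter: δ = d·√n = 0.34 × √16 = 1.3600
Two-sided α = 0.025 → critical value z_{0.0125} = 2.241.
Power = Φ(δ − 2.241) + Φ(−δ − 2.241) = Φ(-0.881) + Φ(-3.601) = 0.1890 + 0.0002 = 0.1892.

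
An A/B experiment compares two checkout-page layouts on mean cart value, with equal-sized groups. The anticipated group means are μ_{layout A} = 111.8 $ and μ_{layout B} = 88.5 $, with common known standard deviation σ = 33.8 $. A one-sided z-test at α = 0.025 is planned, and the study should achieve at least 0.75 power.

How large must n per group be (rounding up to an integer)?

n = 30 per group

Standardized effect: d = |μ_{layout A} − μ_{layout B}| / σ = |111.8 − 88.5| / 33.8 = 0.6893
For power 0.75 need Φ(δ − z_{0.025}) = 0.75, so δ = z_{0.025} + z_{0.25} = 1.960 + 0.674 = 2.634.
δ = d·√(n/2) ⇒ n = 2(δ/d)² = 2 × (2.634 / 0.6893)² = 29.21.
Round up to the next whole unit.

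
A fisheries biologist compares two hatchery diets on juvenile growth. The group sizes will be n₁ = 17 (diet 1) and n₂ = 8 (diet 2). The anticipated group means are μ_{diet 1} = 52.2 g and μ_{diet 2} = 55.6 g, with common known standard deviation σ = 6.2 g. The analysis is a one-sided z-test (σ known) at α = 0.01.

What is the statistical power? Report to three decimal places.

Power ≈ 0.147

Standardized effect: d = |μ_{diet 1} − μ_{diet 2}| / σ = |52.2 − 55.6| / 6.2 = 0.5484
Noncentrality parameter: δ = d / √(1/n₁ + 1/n₂) = 0.5484 / √(1/17 + 1/8) = 1.2790
Critical value for a one-sided test at α = 0.01: z_α = 2.326.
Power = P(Z > 2.326 − δ) = Φ(-1.047) = 0.1475.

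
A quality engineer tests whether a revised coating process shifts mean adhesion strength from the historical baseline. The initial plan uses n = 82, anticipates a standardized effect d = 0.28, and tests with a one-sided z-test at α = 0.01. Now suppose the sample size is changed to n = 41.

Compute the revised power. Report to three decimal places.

Power ≈ 0.297

With n = 41: δ = d·√n = 0.28 × √41 = 1.7929. Critical value z_{0.01} = 2.326.
Revised power = P(Z > 2.326 − δ) = Φ(-0.533) = 0.2969.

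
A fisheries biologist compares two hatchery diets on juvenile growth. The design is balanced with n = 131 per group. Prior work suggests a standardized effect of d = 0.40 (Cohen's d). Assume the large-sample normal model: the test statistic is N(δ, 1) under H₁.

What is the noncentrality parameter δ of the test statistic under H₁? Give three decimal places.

δ = d·√(n/2) = 0.40 × √(131/2) = 3.2373

δ ≈ 3.237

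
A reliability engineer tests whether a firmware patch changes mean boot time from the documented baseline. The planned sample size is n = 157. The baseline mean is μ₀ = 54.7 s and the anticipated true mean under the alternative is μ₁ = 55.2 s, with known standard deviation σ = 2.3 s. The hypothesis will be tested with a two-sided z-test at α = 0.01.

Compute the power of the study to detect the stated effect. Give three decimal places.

Power ≈ 0.559

Standardized effect: d = |μ₁ − μ₀| / σ = |55.2 − 54.7| / 2.3 = 0.2174
Noncentrality parameter: δ = d·√n = 0.2174 × √157 = 2.7239
Critical value for a two-sided test at α = 0.01: z_{α/2} = 2.576.
Power = Φ(δ − 2.576) + Φ(−δ − 2.576) = Φ(0.148) + Φ(-5.300) = 0.5589 + 0.0000 = 0.5589.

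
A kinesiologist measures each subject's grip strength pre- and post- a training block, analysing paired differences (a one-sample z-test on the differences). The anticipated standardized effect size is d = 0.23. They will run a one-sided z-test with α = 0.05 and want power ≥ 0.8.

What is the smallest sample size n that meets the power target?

Set Φ(δ − 1.645) = 0.8; then δ − 1.645 = Φ⁻¹(0.8) = 0.842, giving δ = 2.486.
δ = d·√n ⇒ n = (δ/d)² = (2.486 / 0.23)² = 116.87.
Rounding up, n = 117.

n = 117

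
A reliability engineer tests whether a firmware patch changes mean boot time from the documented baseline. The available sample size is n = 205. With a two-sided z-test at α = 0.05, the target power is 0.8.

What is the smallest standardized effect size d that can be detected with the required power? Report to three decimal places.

Need Φ(δ − 1.960) = 0.8, so δ = 1.960 + 0.842 = 2.802.
(Lower-tail contribution to power is negligible for δ > 0.)
δ = d·√n ⇒ d = δ/√n = 2.802/√205 = 0.1957.

d ≈ 0.196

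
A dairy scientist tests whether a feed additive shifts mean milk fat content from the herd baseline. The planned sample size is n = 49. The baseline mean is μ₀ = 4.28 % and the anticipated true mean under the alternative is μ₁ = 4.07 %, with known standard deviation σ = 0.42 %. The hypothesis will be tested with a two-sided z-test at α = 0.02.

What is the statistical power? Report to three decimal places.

Power ≈ 0.880

Standardized effect: d = |μ₁ − μ₀| / σ = |4.07 − 4.28| / 0.42 = 0.5000
Noncentrality parameter: δ = d·√n = 0.5000 × √49 = 3.5000
Two-sided α = 0.02 → critical value z_{0.01} = 2.326.
Power = Φ(δ − 2.326) + Φ(−δ − 2.326) = Φ(1.174) + Φ(-5.826) = 0.8797 + 0.0000 = 0.8797.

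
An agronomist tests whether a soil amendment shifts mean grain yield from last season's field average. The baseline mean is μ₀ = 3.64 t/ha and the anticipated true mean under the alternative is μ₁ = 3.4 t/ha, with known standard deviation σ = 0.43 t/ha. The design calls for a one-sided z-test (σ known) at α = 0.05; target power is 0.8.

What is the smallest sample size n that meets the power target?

Standardized effect: d = |μ₁ − μ₀| / σ = |3.4 − 3.64| / 0.43 = 0.5581
For power 0.8 need Φ(δ − z_{0.05}) = 0.8, so δ = z_{0.05} + z_{0.20} = 1.645 + 0.842 = 2.486.
δ = d·√n ⇒ n = (δ/d)² = (2.486 / 0.5581)² = 19.85.
Rounding up, n = 20.

n = 20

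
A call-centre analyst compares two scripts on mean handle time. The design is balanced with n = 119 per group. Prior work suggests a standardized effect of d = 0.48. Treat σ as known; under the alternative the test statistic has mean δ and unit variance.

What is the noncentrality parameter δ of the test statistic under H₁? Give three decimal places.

δ ≈ 3.703

δ = d·√(n/2) = 0.48 × √(119/2) = 3.7025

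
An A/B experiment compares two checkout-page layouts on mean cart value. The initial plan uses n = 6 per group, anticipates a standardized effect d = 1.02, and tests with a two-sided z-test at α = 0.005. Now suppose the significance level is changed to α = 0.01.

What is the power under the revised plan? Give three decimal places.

Power ≈ 0.209

δ = d·√(n/2) = 1.02 × √(6/2) = 1.7667 (unchanged). New critical value: z_{0.005} = 2.576.
Revised power = Φ(δ − 2.576) + Φ(−δ − 2.576) = Φ(-0.809) + Φ(-4.343) = 0.2092 + 0.0000 = 0.2092.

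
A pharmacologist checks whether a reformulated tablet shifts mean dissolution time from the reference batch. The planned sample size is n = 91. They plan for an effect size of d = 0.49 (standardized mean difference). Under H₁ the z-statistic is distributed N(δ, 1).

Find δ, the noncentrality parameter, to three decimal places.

δ ≈ 4.674

The noncentrality parameter scales effect size by the design's sample-size factor: δ = d·√n = 0.49 × √91 = 4.6743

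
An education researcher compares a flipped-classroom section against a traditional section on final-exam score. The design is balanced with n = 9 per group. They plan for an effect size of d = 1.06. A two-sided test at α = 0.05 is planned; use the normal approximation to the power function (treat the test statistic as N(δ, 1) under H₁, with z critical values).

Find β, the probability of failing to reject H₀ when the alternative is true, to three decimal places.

β ≈ 0.386

Noncentrality parameter: δ = d·√(n/2) = 1.06 × √(9/2) = 2.2486
Critical value for a two-sided test at α = 0.05: z_{α/2} = 1.960.
Power = Φ(δ − 1.960) + Φ(−δ − 1.960) = Φ(0.289) + Φ(-4.209) = 0.6136 + 0.0000 = 0.6136.
Type II error: β = 1 − power = 1 − 0.6136 = 0.3864.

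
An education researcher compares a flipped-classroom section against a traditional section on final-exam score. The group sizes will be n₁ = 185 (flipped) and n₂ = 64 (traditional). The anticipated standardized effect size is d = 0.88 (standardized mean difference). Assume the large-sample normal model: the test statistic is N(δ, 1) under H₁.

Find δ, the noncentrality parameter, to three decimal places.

The noncentrality parameter scales effect size by the design's sample-size factor: δ = d / √(1/n₁ + 1/n₂) = 0.88 / √(1/185 + 1/64) = 6.0682

δ ≈ 6.068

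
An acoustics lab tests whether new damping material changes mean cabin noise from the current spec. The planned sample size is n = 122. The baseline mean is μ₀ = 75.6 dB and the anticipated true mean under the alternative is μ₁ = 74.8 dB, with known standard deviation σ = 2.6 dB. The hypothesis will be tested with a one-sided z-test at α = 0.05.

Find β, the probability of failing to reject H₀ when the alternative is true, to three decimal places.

Standardized effect: d = |μ₁ − μ₀| / σ = |74.8 − 75.6| / 2.6 = 0.3077
Noncentrality parameter: δ = d·√n = 0.3077 × √122 = 3.3986
One-sided α = 0.05 → critical value z_{0.05} = 1.645.
Power = Φ(δ − 1.645) = Φ(1.754) = 0.9603.
Type II error: β = 1 − power = 1 − 0.9603 = 0.0397.

β ≈ 0.040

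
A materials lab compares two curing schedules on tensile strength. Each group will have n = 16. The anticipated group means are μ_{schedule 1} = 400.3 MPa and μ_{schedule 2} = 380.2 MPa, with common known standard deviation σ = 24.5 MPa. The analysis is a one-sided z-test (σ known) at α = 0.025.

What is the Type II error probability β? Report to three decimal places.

Standardized effect: d = |μ_{schedule 1} − μ_{schedule 2}| / σ = |400.3 − 380.2| / 24.5 = 0.8204
Noncentrality parameter: δ = d·√(n/2) = 0.8204 × √(16/2) = 2.3205
One-sided α = 0.025 → critical value z_{0.025} = 1.960.
Power = Φ(δ − 1.960) = Φ(0.361) = 0.6408.
Type II error: β = 1 − power = 1 − 0.6408 = 0.3592.

β ≈ 0.359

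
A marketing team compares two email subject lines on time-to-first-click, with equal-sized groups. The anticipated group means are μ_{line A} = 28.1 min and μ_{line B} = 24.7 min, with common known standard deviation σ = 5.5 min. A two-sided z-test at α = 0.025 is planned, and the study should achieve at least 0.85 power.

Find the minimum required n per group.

n = 57 per group

Standardized effect: d = |μ_{line A} − μ_{line B}| / σ = |28.1 − 24.7| / 5.5 = 0.6182
For power 0.85 need Φ(δ − z_{0.0125}) = 0.85, so δ = z_{0.0125} + z_{0.15} = 2.241 + 1.036 = 3.278.
(Ignoring the negligible lower-tail rejection probability gives the usual closed-form inversion.)
δ = d·√(n/2) ⇒ n = 2(δ/d)² = 2 × (3.278 / 0.6182)² = 56.23.
Rounding up, n = 57 per group.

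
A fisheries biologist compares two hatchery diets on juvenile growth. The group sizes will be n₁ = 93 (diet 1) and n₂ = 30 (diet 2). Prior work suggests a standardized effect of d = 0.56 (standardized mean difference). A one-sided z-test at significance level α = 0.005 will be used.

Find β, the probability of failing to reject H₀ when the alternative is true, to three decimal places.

β ≈ 0.464

Noncentrality parameter: λ = d / √(1/n₁ + 1/n₂) = 0.56 / √(1/93 + 1/30) = 2.6671
One-sided α = 0.005 → critical value z_{0.005} = 2.576.
Power = Φ(λ − 2.576) = Φ(0.091) = 0.5364.
Type II error: β = 1 − power = 1 − 0.5364 = 0.4636.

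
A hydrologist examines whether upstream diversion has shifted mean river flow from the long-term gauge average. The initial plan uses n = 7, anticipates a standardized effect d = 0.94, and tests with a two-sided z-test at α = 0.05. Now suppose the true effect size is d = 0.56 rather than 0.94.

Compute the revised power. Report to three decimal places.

With d = 0.56: δ = d·√n = 0.56 × √7 = 1.4816. Critical value z_{0.025} = 1.960.
Revised power = Φ(δ − 1.960) + Φ(−δ − 1.960) = Φ(-0.478) + Φ(-3.442) = 0.3162 + 0.0003 = 0.3165.

Power ≈ 0.316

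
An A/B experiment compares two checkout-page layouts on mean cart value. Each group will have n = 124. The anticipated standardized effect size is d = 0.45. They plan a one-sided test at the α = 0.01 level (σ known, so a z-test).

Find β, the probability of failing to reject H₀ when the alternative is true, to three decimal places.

β ≈ 0.112

Noncentrality parameter: δ = d·√(n/2) = 0.45 × √(124/2) = 3.5433
Critical value for a one-sided test at α = 0.01: z_α = 2.326.
Power = P(Z > 2.326 − δ) = Φ(1.217) = 0.8882.
Type II error: β = 1 − power = 1 − 0.8882 = 0.1118.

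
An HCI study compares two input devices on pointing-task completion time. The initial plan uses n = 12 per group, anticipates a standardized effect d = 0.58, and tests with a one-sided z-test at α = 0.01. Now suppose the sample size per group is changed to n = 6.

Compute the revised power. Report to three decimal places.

With n = 6 per group: δ = d·√(n/2) = 0.58 × √(6/2) = 1.0046. Critical value z_{0.01} = 2.326.
Revised power = Φ(δ − 2.326) = Φ(-1.322) = 0.0931.

Power ≈ 0.093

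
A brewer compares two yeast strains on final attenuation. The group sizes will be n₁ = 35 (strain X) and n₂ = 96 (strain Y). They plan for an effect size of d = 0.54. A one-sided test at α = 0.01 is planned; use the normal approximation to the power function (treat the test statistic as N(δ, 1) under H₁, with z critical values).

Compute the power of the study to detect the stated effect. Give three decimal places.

Noncentrality parameter: δ = d / √(1/n₁ + 1/n₂) = 0.54 / √(1/35 + 1/96) = 2.7348
One-sided α = 0.01 → critical value z_{0.01} = 2.326.
Power = Φ(δ − 2.326) = Φ(0.408) = 0.6585.

Power ≈ 0.659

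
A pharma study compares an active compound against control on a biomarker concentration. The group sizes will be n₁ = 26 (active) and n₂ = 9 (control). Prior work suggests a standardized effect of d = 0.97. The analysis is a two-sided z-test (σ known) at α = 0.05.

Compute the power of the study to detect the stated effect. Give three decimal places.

Noncentrality parameter: δ = d / √(1/n₁ + 1/n₂) = 0.97 / √(1/26 + 1/9) = 2.5081
Two-sided α = 0.05 → critical value z_{0.025} = 1.960.
Power = Φ(δ − 1.960) + Φ(−δ − 1.960) = Φ(0.548) + Φ(-4.468) = 0.7082 + 0.0000 = 0.7082.

Power ≈ 0.708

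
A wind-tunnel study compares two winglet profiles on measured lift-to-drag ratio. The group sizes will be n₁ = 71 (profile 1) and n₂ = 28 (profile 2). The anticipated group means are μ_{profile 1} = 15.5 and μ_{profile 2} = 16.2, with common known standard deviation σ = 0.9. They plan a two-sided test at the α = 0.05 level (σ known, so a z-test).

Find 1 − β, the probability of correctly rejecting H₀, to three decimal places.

Standardized effect: d = |μ_{profile 1} − μ_{profile 2}| / σ = |15.5 − 16.2| / 0.9 = 0.7778
Noncentrality parameter: δ = d / √(1/n₁ + 1/n₂) = 0.7778 / √(1/71 + 1/28) = 3.4853
Critical value for a two-sided test at α = 0.05: z_{α/2} = 1.960.
Power = Φ(δ − 1.960) + Φ(−δ − 1.960) = Φ(1.525) + Φ(-5.445) = 0.9364 + 0.0000 = 0.9364.

Power ≈ 0.936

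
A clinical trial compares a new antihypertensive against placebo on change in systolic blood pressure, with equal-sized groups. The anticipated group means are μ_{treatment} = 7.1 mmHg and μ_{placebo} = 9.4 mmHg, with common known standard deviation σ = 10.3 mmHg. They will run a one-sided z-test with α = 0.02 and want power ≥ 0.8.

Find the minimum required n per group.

n = 337 per group

Standardized effect: d = |μ_{treatment} − μ_{placebo}| / σ = |7.1 − 9.4| / 10.3 = 0.2233
Set Φ(δ − 2.054) = 0.8; then δ − 2.054 = Φ⁻¹(0.8) = 0.842, giving δ = 2.895.
δ = d·√(n/2) ⇒ n = 2(δ/d)² = 2 × (2.895 / 0.2233)² = 336.25.
Round up to the next whole unit.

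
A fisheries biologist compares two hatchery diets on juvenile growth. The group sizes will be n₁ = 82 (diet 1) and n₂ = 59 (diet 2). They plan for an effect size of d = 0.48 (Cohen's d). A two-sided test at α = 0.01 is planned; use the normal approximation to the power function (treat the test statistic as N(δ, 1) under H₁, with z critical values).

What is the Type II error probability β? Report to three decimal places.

β ≈ 0.407

Noncentrality parameter: δ = d / √(1/n₁ + 1/n₂) = 0.48 / √(1/82 + 1/59) = 2.8117
Critical value for a two-sided test at α = 0.01: z_{α/2} = 2.576.
Power = Φ(δ − 2.576) + Φ(−δ − 2.576) = Φ(0.236) + Φ(-5.388) = 0.5932 + 0.0000 = 0.5932.
Type II error: β = 1 − power = 1 − 0.5932 = 0.4068.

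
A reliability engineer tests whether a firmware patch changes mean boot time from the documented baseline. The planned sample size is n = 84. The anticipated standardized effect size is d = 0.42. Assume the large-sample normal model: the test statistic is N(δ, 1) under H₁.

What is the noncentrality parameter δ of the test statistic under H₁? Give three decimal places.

δ ≈ 3.849

δ = d·√n = 0.42 × √84 = 3.8494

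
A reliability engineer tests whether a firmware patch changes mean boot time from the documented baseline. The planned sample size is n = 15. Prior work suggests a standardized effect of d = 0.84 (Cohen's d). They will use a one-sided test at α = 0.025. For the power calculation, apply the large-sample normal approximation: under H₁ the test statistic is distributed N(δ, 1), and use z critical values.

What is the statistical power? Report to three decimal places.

Noncentrality parameter: δ = d·√n = 0.84 × √15 = 3.2533
One-sided α = 0.025 → critical value z_{0.025} = 1.960.
Power = P(Z > 1.960 − δ) = Φ(1.293) = 0.9021.

Power ≈ 0.902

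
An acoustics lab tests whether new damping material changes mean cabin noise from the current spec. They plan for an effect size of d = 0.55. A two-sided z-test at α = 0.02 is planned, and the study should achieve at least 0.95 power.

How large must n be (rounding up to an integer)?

Set Φ(δ − 2.326) = 0.95; then δ − 2.326 = Φ⁻¹(0.95) = 1.645, giving δ = 3.971.
(The Φ(−δ − z_{α/2}) term is vanishingly small for δ > 0 and is dropped in the standard sample-size formula.)
δ = d·√n ⇒ n = (δ/d)² = (3.971 / 0.55)² = 52.13.
Round up to the next whole unit.

n = 53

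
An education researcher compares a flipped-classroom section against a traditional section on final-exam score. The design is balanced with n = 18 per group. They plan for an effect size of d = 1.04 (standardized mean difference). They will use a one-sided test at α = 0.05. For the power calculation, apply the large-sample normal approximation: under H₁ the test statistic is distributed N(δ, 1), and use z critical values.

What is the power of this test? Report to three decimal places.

Noncentrality parameter: δ = d·√(n/2) = 1.04 × √(18/2) = 3.1200
One-sided α = 0.05 → critical value z_{0.05} = 1.645.
Power = Φ(δ − 1.645) = Φ(1.475) = 0.9299.

Power ≈ 0.930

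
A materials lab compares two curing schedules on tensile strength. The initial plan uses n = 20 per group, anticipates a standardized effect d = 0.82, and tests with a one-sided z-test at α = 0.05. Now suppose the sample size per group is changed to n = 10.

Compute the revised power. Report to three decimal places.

Power ≈ 0.575

With n = 10 per group: δ = d·√(n/2) = 0.82 × √(10/2) = 1.8336. Critical value z_{0.05} = 1.645.
Revised power = P(Z > 1.645 − δ) = Φ(0.189) = 0.5748.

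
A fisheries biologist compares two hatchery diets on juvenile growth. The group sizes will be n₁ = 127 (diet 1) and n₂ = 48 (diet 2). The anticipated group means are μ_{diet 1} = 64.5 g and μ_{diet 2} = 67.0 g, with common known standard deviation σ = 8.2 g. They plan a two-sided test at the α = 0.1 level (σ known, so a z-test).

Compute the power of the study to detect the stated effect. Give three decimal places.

Standardized effect: d = |μ_{diet 1} − μ_{diet 2}| / σ = |64.5 − 67.0| / 8.2 = 0.3049
Noncentrality parameter: δ = d / √(1/n₁ + 1/n₂) = 0.3049 / √(1/127 + 1/48) = 1.7994
Critical value for a two-sided test at α = 0.1: z_{α/2} = 1.645.
Power = Φ(δ − 1.645) + Φ(−δ − 1.645) = Φ(0.155) + Φ(-3.444) = 0.5614 + 0.0003 = 0.5617.

Power ≈ 0.562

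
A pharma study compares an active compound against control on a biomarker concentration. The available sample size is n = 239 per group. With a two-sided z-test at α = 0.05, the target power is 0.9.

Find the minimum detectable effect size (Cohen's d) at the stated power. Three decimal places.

d ≈ 0.297

Need Φ(δ − 1.960) = 0.9, so δ = 1.960 + 1.282 = 3.242.
(Lower-tail contribution to power is negligible for δ > 0.)
δ = d·√(n/2) ⇒ d = δ/√(n/2) = 3.242/√(239/2) = 0.2965.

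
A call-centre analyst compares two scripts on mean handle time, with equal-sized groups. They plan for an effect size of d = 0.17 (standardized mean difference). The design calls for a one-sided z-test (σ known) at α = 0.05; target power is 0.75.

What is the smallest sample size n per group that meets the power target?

Set Φ(δ − 1.645) = 0.75; then δ − 1.645 = Φ⁻¹(0.75) = 0.674, giving δ = 2.319.
δ = d·√(n/2) ⇒ n = 2(δ/d)² = 2 × (2.319 / 0.17)² = 372.27.
Rounding up, n = 373 per group.

n = 373 per group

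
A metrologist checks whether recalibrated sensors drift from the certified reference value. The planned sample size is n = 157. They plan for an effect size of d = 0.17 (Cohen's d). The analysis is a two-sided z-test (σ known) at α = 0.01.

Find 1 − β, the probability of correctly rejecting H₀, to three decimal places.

Power ≈ 0.328

Noncentrality parameter: δ = d·√n = 0.17 × √157 = 2.1301
Two-sided α = 0.01 → critical value z_{0.005} = 2.576.
Power = Φ(δ − 2.576) + Φ(−δ − 2.576) = Φ(-0.446) + Φ(-4.706) = 0.3279 + 0.0000 = 0.3279.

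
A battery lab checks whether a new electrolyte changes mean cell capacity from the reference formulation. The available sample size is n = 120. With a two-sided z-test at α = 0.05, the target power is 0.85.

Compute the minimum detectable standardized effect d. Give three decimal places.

Need Φ(δ − 1.960) = 0.85, so δ = 1.960 + 1.036 = 2.996.
(The second rejection-region term Φ(−δ − z_{α/2}) is negligible and dropped.)
δ = d·√n ⇒ d = δ/√n = 2.996/√120 = 0.2735.

d ≈ 0.274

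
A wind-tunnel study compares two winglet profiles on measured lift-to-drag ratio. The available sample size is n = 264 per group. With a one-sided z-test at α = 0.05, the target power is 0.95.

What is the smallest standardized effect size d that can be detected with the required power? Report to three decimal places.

d ≈ 0.286

Required noncentrality: δ = z_{0.05} + z_{0.05} = 1.645 + 1.645 = 3.290.
δ = d·√(n/2) ⇒ d = δ/√(n/2) = 3.290/√(264/2) = 0.2863.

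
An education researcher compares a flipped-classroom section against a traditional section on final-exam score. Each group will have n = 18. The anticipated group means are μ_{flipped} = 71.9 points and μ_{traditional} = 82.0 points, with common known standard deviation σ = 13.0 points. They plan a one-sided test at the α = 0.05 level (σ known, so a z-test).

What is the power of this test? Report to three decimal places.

Power ≈ 0.754

Standardized effect: d = |μ_{flipped} − μ_{traditional}| / σ = |71.9 − 82.0| / 13.0 = 0.7769
Noncentrality parameter: δ = d·√(n/2) = 0.7769 × √(18/2) = 2.3308
One-sided α = 0.05 → critical value z_{0.05} = 1.645.
Power = Φ(δ − 1.645) = Φ(0.686) = 0.7536.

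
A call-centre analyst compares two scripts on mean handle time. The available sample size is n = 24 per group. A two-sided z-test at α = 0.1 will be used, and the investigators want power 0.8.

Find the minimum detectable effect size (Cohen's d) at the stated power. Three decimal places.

Need Φ(δ − 1.645) = 0.8, so δ = 1.645 + 0.842 = 2.486.
(The second rejection-region term Φ(−δ − z_{α/2}) is negligible and dropped.)
δ = d·√(n/2) ⇒ d = δ/√(n/2) = 2.486/√(24/2) = 0.7178.

d ≈ 0.718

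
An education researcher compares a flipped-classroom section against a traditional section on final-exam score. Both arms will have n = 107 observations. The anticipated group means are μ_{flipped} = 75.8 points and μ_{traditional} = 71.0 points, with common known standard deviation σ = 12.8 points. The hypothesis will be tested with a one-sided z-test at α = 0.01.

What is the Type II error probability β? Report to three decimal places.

Standardized effect: d = |μ_{flipped} − μ_{traditional}| / σ = |75.8 − 71.0| / 12.8 = 0.3750
Noncentrality parameter: δ = d·√(n/2) = 0.3750 × √(107/2) = 2.7429
Critical value for a one-sided test at α = 0.01: z_α = 2.326.
Power = Φ(δ − 2.326) = Φ(0.417) = 0.6615.
Type II error: β = 1 − power = 1 − 0.6615 = 0.3385.

β ≈ 0.339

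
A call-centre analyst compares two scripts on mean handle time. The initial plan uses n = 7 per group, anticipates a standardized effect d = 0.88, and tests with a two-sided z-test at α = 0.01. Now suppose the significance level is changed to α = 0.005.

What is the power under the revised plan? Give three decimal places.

δ = d·√(n/2) = 0.88 × √(7/2) = 1.6463 (unchanged). New critical value: z_{0.0025} = 2.807.
Revised power = Φ(δ − 2.807) + Φ(−δ − 2.807) = Φ(-1.161) + Φ(-4.453) = 0.1229 + 0.0000 = 0.1229.

Power ≈ 0.123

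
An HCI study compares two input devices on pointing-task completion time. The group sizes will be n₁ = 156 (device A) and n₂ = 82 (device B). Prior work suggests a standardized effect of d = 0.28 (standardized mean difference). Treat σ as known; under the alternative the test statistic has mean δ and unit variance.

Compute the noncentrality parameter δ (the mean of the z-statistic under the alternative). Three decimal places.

δ ≈ 2.053

δ = d / √(1/n₁ + 1/n₂) = 0.28 / √(1/156 + 1/82) = 2.0528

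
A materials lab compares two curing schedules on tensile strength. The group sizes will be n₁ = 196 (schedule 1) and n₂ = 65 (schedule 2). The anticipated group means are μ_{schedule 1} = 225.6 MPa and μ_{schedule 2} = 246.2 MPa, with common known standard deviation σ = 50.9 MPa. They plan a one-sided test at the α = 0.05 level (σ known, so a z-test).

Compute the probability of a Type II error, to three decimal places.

β ≈ 0.118

Standardized effect: d = |μ_{schedule 1} − μ_{schedule 2}| / σ = |225.6 − 246.2| / 50.9 = 0.4047
Noncentrality parameter: δ = d / √(1/n₁ + 1/n₂) = 0.4047 / √(1/196 + 1/65) = 2.8276
One-sided α = 0.05 → critical value z_{0.05} = 1.645.
Power = Φ(δ − 1.645) = Φ(1.183) = 0.8815.
Type II error: β = 1 − power = 1 − 0.8815 = 0.1185.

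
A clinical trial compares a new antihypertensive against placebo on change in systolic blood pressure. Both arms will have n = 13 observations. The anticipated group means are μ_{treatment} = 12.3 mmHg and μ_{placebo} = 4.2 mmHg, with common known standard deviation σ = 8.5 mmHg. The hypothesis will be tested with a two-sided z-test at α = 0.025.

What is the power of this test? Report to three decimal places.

Standardized effect: d = |μ_{treatment} − μ_{placebo}| / σ = |12.3 − 4.2| / 8.5 = 0.9529
Noncentrality parameter: δ = d·√(n/2) = 0.9529 × √(13/2) = 2.4295
Two-sided α = 0.025 → critical value z_{0.0125} = 2.241.
Power = Φ(δ − 2.241) + Φ(−δ − 2.241) = Φ(0.188) + Φ(-4.671) = 0.5746 + 0.0000 = 0.5746.

Power ≈ 0.575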